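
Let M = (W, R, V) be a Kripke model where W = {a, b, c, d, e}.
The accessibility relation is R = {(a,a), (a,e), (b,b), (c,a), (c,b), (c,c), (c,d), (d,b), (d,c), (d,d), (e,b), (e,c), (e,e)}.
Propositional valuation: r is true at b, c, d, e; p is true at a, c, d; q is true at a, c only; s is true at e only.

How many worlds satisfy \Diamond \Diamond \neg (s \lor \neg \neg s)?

Let φ = \Diamond \Diamond \neg (s \lor \neg \neg s). Evaluate φ at each world:
  a (successors {a, e}): φ is true.
  b (successors {b}): φ is true.
  c (successors {a, b, c, d}): φ is true.
  d (successors {b, c, d}): φ is true.
  e (successors {b, c, e}): φ is true.
For instance, at d:
  At d: \Diamond \Diamond \neg (s \lor \neg \neg s) requires \Diamond \neg (s \lor \neg \neg s) at some successor in {b, c, d}.
    \Diamond \neg (s \lor \neg \neg s) holds at b, so \Diamond \Diamond \neg (s \lor \neg \neg s) is true at d.
      At b: \Diamond \neg (s \lor \neg \neg s) requires \neg (s \lor \neg \neg s) at some successor in {b}.
        \neg (s \lor \neg \neg s) holds at b, so \Diamond \neg (s \lor \neg \neg s) is true at b.
Satisfying worlds: {a, b, c, d, e}

5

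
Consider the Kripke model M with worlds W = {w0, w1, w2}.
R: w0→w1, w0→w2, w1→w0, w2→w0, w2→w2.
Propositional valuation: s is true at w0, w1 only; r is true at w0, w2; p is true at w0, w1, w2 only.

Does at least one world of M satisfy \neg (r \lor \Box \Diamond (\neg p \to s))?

Let φ = \neg (r \lor \Box \Diamond (\neg p \to s)). Evaluate φ at each world:
  w0 (successors {w1, w2}): φ is false.
  w1 (successors {w0}): φ is false.
  w2 (successors {w0, w2}): φ is false.
For instance, at w1:
  At w1: r \lor \Box \Diamond (\neg p \to s) is true, so \neg (r \lor \Box \Diamond (\neg p \to s)) is false.
    At w1: r is false, \Box \Diamond (\neg p \to s) is true, so r \lor \Box \Diamond (\neg p \to s) is true.
      At w1: \Box \Diamond (\neg p \to s) requires \Diamond (\neg p \to s) at every successor {w0}.
        At w0: \Diamond (\neg p \to s) is true.
      So \Box \Diamond (\neg p \to s) is true at w1.

No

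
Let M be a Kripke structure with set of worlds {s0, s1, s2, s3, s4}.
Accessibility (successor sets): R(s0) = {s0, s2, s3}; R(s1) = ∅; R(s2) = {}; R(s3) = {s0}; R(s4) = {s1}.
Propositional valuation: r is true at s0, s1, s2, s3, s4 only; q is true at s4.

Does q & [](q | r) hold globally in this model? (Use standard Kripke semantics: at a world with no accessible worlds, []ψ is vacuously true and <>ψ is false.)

No

Let φ = q & [](q | r). Evaluate φ at each world:
  s0 (successors {s0, s2, s3}): φ is false.
  s1 (successors ∅): φ is false.
  s2 (successors ∅): φ is false.
  s3 (successors {s0}): φ is false.
  s4 (successors {s1}): φ is true.
Detail at s0 (counterexample):
  At s0: q is false, [](q | r) is true, so q & [](q | r) is false.
    At s0: [](q | r) requires q | r at every successor {s0, s2, s3}.
      At s0: q | r is true.
      At s2: q | r is true.
      At s3: q | r is true.
    So [](q | r) is true at s0.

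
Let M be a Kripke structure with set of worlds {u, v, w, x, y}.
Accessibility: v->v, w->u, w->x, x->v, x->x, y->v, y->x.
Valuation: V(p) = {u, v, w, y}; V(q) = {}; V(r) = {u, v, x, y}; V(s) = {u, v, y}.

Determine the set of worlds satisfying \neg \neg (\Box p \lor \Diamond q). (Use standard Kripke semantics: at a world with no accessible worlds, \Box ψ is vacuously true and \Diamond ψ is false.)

u, v

Let φ = \neg \neg (\Box p \lor \Diamond q). Evaluate φ at each world:
  u (successors ∅): φ is true.
  v (successors {v}): φ is true.
  w (successors {u, x}): φ is false.
  x (successors {v, x}): φ is false.
  y (successors {v, x}): φ is false.
For instance, at x:
  At x: \neg (\Box p \lor \Diamond q) is true, so \neg \neg (\Box p \lor \Diamond q) is false.
    At x: \Box p \lor \Diamond q is false, so \neg (\Box p \lor \Diamond q) is true.
      At x: \Box p is false, \Diamond q is false, so \Box p \lor \Diamond q is false.
Satisfying worlds: {u, v}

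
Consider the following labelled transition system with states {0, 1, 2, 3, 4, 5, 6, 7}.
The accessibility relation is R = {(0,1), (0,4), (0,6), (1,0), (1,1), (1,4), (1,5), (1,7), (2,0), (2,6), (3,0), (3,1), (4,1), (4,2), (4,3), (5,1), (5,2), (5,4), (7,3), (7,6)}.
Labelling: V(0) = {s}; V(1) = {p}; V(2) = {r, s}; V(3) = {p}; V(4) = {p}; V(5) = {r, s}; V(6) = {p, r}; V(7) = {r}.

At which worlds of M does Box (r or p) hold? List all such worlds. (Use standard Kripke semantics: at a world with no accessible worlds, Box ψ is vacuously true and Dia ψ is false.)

0, 4, 5, 6, 7

Recall that Box ψ holds at a world iff ψ holds at every accessible world, and Dia ψ holds iff ψ holds at some accessible world.
Let φ = Box (r or p). Evaluate φ at each world:
  0 (successors {1, 4, 6}): φ is true.
  1 (successors {0, 1, 4, 5, 7}): φ is false.
  2 (successors {0, 6}): φ is false.
  3 (successors {0, 1}): φ is false.
  4 (successors {1, 2, 3}): φ is true.
  5 (successors {1, 2, 4}): φ is true.
  6 (successors ∅): φ is true.
  7 (successors {3, 6}): φ is true.
For instance, at 4:
  At 4: Box (r or p) requires r or p at every successor {1, 2, 3}.
    At 1: r or p is true.
    At 2: r or p is true.
    At 3: r or p is true.
  So Box (r or p) is true at 4.
Satisfying worlds: {0, 4, 5, 6, 7}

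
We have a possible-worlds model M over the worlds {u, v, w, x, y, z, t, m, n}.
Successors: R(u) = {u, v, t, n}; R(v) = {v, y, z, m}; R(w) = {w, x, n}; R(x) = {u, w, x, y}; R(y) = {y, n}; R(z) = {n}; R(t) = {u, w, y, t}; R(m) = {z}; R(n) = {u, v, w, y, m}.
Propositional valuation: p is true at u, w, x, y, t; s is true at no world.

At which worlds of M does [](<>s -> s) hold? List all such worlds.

u, v, w, x, y, z, t, m, n

Let φ = [](<>s -> s). Evaluate φ at each world:
  u (successors {u, v, t, n}): φ is true.
  v (successors {v, y, z, m}): φ is true.
  w (successors {w, x, n}): φ is true.
  x (successors {u, w, x, y}): φ is true.
  y (successors {y, n}): φ is true.
  z (successors {n}): φ is true.
  t (successors {u, w, y, t}): φ is true.
  m (successors {z}): φ is true.
  n (successors {u, v, w, y, m}): φ is true.
For instance, at x:
  At x: [](<>s -> s) requires <>s -> s at every successor {u, w, x, y}.
    At u: <>s -> s is true.
    At w: <>s -> s is true.
    At x: <>s -> s is true.
    At y: <>s -> s is true.
  So [](<>s -> s) is true at x.
Satisfying worlds: {u, v, w, x, y, z, t, m, n}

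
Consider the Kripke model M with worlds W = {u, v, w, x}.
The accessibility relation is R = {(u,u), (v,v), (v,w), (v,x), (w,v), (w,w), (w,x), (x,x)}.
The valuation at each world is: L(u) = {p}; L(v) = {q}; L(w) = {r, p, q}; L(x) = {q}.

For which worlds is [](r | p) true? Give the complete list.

Recall that []ψ holds at a world iff ψ holds at every accessible world, and <>ψ holds iff ψ holds at some accessible world.
Let φ = [](r | p). Evaluate φ at each world:
  u (successors {u}): φ is true.
  v (successors {v, w, x}): φ is false.
  w (successors {v, w, x}): φ is false.
  x (successors {x}): φ is false.
For instance, at u:
  At u: [](r | p) requires r | p at every successor {u}.
    At u: r | p is true.
  So [](r | p) is true at u.
Satisfying worlds: {u}

u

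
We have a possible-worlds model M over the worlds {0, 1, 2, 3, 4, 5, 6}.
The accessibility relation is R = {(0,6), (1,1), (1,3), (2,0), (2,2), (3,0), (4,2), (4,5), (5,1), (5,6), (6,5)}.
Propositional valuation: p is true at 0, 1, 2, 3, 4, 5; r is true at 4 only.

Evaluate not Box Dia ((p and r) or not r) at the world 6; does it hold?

At 6: Box Dia ((p and r) or not r) is true, so not Box Dia ((p and r) or not r) is false.
  At 6: Box Dia ((p and r) or not r) requires Dia ((p and r) or not r) at every successor {5}.
      At 5: Dia ((p and r) or not r) requires (p and r) or not r at some successor in {1, 6}.
        (p and r) or not r holds at 1, so Dia ((p and r) or not r) is true at 5.
  So Box Dia ((p and r) or not r) is true at 6.

No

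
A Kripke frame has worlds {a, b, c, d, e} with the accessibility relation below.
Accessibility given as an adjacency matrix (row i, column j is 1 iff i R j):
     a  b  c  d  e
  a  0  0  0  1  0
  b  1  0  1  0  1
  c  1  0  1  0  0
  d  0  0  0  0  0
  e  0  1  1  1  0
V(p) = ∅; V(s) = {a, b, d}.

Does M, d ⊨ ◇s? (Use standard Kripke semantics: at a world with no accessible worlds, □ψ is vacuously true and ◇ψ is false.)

No

Recall that ◇ψ holds at a world iff ψ holds at some accessible world.
At d: no accessible worlds, so ◇s is false.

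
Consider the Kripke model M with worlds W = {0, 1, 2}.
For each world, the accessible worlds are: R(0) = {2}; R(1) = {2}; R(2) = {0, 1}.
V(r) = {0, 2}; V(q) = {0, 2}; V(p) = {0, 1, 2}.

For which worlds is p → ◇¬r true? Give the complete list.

2

Let φ = p → ◇¬r. Evaluate φ at each world:
  0 (successors {2}): φ is false.
  1 (successors {2}): φ is false.
  2 (successors {0, 1}): φ is true.
For instance, at 2:
  At 2: p is true, ◇¬r is true, so p → ◇¬r is true.
    At 2: ◇¬r requires ¬r at some successor in {0, 1}.
      ¬r holds at 1, so ◇¬r is true at 2.
Satisfying worlds: {2}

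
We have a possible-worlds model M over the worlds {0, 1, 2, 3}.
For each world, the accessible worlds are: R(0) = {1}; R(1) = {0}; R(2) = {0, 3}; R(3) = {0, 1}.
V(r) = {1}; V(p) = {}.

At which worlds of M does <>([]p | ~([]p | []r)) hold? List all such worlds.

Recall that []ψ holds at a world iff ψ holds at every accessible world, and <>ψ holds iff ψ holds at some accessible world.
Let φ = <>([]p | ~([]p | []r)). Evaluate φ at each world:
  0 (successors {1}): φ is true.
  1 (successors {0}): φ is false.
  2 (successors {0, 3}): φ is true.
  3 (successors {0, 1}): φ is true.
For instance, at 0:
  At 0: <>([]p | ~([]p | []r)) requires []p | ~([]p | []r) at some successor in {1}.
    []p | ~([]p | []r) holds at 1, so <>([]p | ~([]p | []r)) is true at 0.
      At 1: []p is false, ~([]p | []r) is true, so []p | ~([]p | []r) is true.
Satisfying worlds: {0, 2, 3}

0, 2, 3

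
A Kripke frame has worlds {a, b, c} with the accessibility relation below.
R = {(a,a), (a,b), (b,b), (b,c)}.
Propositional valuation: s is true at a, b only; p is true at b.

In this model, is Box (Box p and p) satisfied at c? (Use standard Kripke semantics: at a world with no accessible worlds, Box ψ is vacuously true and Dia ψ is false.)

Yes

At c: no accessible worlds, so Box (Box p and p) holds vacuously.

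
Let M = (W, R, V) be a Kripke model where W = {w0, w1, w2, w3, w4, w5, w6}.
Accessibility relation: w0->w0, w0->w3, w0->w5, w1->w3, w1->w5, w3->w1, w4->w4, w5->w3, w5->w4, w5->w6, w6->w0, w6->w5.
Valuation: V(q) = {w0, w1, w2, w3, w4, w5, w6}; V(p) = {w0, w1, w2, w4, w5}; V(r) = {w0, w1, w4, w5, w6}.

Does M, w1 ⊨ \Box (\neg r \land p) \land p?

No

At w1: \Box (\neg r \land p) is false, p is true, so \Box (\neg r \land p) \land p is false.
  At w1: \Box (\neg r \land p) requires \neg r \land p at every successor {w3, w5}.
    \neg r \land p fails at w3, so \Box (\neg r \land p) is false at w1.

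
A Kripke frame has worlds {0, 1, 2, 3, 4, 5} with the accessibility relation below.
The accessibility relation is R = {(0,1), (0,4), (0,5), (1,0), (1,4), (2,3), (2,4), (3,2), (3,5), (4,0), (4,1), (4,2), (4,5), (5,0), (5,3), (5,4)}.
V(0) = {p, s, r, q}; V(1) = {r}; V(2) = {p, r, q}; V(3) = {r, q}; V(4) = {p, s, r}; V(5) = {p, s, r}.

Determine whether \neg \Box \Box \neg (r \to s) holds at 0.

Yes

Recall that \Box ψ holds at a world iff ψ holds at every accessible world, and \Diamond ψ holds iff ψ holds at some accessible world.
At 0: \Box \Box \neg (r \to s) is false, so \neg \Box \Box \neg (r \to s) is true.
  At 0: \Box \Box \neg (r \to s) requires \Box \neg (r \to s) at every successor {1, 4, 5}.
    \Box \neg (r \to s) fails at 1, so \Box \Box \neg (r \to s) is false at 0.
      At 1: \Box \neg (r \to s) requires \neg (r \to s) at every successor {0, 4}.
        \neg (r \to s) fails at 0, so \Box \neg (r \to s) is false at 1.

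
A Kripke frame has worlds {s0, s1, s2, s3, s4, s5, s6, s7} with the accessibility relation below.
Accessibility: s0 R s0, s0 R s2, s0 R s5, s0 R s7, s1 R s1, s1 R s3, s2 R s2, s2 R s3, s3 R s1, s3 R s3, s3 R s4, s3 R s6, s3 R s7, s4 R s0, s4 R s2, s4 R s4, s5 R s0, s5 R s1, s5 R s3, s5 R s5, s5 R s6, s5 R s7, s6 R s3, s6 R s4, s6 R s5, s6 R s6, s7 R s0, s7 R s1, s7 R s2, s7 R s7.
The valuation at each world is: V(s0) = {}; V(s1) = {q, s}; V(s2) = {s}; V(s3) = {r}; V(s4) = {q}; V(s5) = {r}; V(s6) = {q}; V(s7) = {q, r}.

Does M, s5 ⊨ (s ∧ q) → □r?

Yes

At s5: s ∧ q is false, □r is false, so (s ∧ q) → □r is true.
  At s5: □r requires r at every successor {s0, s1, s3, s5, s6, s7}.
    r fails at s0, so □r is false at s5.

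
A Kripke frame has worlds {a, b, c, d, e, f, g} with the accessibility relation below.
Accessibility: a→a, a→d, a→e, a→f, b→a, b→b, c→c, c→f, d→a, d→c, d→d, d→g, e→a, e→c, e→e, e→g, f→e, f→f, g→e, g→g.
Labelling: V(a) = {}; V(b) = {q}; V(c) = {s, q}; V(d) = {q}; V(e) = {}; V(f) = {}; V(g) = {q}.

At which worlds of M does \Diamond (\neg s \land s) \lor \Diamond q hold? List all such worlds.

a, b, c, d, e, g

Let φ = \Diamond (\neg s \land s) \lor \Diamond q. Evaluate φ at each world:
  a (successors {a, d, e, f}): φ is true.
  b (successors {a, b}): φ is true.
  c (successors {c, f}): φ is true.
  d (successors {a, c, d, g}): φ is true.
  e (successors {a, c, e, g}): φ is true.
  f (successors {e, f}): φ is false.
  g (successors {e, g}): φ is true.
For instance, at a:
  At a: \Diamond (\neg s \land s) is false, \Diamond q is true, so \Diamond (\neg s \land s) \lor \Diamond q is true.
    At a: \Diamond (\neg s \land s) requires \neg s \land s at some successor in {a, d, e, f}.
      At a: \neg s \land s is false.
      At d: \neg s \land s is false.
      At e: \neg s \land s is false.
      At f: \neg s \land s is false.
    So \Diamond (\neg s \land s) is false at a.
    At a: \Diamond q requires q at some successor in {a, d, e, f}.
      q holds at d, so \Diamond q is true at a.
Satisfying worlds: {a, b, c, d, e, g}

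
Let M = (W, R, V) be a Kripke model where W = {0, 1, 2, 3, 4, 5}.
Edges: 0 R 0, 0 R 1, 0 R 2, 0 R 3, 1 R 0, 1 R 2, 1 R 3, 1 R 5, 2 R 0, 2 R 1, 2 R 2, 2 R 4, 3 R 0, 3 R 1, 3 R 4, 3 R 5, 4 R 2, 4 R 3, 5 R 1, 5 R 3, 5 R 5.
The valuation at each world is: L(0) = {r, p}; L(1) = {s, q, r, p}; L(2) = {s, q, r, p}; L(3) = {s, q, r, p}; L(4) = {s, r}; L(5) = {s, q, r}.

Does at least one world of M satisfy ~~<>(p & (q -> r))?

Yes

Let φ = ~~<>(p & (q -> r)). Evaluate φ at each world:
  0 (successors {0, 1, 2, 3}): φ is true.
  1 (successors {0, 2, 3, 5}): φ is true.
  2 (successors {0, 1, 2, 4}): φ is true.
  3 (successors {0, 1, 4, 5}): φ is true.
  4 (successors {2, 3}): φ is true.
  5 (successors {1, 3, 5}): φ is true.
Detail at 0 (witness):
  At 0: ~<>(p & (q -> r)) is false, so ~~<>(p & (q -> r)) is true.
    At 0: <>(p & (q -> r)) is true, so ~<>(p & (q -> r)) is false.
      At 0: <>(p & (q -> r)) requires p & (q -> r) at some successor in {0, 1, 2, 3}.
        p & (q -> r) holds at 0, so <>(p & (q -> r)) is true at 0.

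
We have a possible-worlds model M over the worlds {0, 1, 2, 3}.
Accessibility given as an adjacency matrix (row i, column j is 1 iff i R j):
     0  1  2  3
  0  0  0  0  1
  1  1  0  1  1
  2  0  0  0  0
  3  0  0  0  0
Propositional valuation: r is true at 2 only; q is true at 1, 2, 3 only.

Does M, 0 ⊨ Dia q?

At 0: Dia q requires q at some successor in {3}.
  q holds at 3, so Dia q is true at 0.

Yes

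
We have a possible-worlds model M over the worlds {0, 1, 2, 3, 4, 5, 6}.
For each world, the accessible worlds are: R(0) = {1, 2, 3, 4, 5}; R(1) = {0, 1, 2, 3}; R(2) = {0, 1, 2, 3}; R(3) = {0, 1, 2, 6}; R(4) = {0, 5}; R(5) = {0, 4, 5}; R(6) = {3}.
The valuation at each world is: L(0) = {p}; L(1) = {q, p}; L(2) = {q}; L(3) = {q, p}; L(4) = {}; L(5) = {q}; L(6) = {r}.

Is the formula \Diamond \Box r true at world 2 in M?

No

At 2: \Diamond \Box r requires \Box r at some successor in {0, 1, 2, 3}.
  At 0: \Box r is false.
  At 1: \Box r is false.
  At 2: \Box r is false.
  At 3: \Box r is false.
So \Diamond \Box r is false at 2.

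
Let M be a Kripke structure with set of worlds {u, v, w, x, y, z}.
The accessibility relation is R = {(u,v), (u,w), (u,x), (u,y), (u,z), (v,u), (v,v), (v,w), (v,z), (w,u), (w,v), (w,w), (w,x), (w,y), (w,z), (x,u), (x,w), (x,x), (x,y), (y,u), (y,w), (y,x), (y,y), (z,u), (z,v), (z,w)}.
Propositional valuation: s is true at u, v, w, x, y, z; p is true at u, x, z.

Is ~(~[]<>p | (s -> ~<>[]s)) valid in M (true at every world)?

Let φ = ~(~[]<>p | (s -> ~<>[]s)). Evaluate φ at each world:
  u (successors {v, w, x, y, z}): φ is true.
  v (successors {u, v, w, z}): φ is true.
  w (successors {u, v, w, x, y, z}): φ is true.
  x (successors {u, w, x, y}): φ is true.
  y (successors {u, w, x, y}): φ is true.
  z (successors {u, v, w}): φ is true.
For instance, at z:
  At z: ~[]<>p | (s -> ~<>[]s) is false, so ~(~[]<>p | (s -> ~<>[]s)) is true.
    At z: ~[]<>p is false, s -> ~<>[]s is false, so ~[]<>p | (s -> ~<>[]s) is false.
      At z: []<>p is true, so ~[]<>p is false.
      At z: s is true, ~<>[]s is false, so s -> ~<>[]s is false.

Yes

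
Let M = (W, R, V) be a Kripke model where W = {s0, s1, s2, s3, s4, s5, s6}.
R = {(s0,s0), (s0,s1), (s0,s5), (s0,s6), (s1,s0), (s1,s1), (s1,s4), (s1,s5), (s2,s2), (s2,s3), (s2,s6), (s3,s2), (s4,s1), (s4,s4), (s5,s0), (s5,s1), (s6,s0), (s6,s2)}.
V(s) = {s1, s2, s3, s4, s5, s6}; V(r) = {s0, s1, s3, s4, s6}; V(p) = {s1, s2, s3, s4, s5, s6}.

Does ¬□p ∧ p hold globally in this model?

Recall that □ψ holds at a world iff ψ holds at every accessible world, and ◇ψ holds iff ψ holds at some accessible world.
Let φ = ¬□p ∧ p. Evaluate φ at each world:
  s0 (successors {s0, s1, s5, s6}): φ is false.
  s1 (successors {s0, s1, s4, s5}): φ is true.
  s2 (successors {s2, s3, s6}): φ is false.
  s3 (successors {s2}): φ is false.
  s4 (successors {s1, s4}): φ is false.
  s5 (successors {s0, s1}): φ is true.
  s6 (successors {s0, s2}): φ is true.
Detail at s0 (counterexample):
  At s0: ¬□p is true, p is false, so ¬□p ∧ p is false.
    At s0: □p is false, so ¬□p is true.
      At s0: □p requires p at every successor {s0, s1, s5, s6}.
        p fails at s0, so □p is false at s0.

No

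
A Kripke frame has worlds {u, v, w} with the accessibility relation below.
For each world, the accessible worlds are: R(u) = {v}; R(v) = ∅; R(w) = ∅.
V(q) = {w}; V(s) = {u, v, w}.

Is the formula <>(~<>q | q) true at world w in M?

Recall that <>ψ holds at a world iff ψ holds at some accessible world.
At w: no accessible worlds, so <>(~<>q | q) is false.

No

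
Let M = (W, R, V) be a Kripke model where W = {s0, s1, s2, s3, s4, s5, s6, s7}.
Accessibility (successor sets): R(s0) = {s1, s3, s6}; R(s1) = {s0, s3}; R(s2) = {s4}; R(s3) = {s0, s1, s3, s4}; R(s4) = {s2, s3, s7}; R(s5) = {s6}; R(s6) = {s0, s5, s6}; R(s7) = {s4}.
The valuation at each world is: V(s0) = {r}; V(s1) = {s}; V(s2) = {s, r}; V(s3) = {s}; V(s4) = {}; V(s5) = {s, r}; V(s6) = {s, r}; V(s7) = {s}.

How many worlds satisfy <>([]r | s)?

6

Recall that []ψ holds at a world iff ψ holds at every accessible world, and <>ψ holds iff ψ holds at some accessible world.
Let φ = <>([]r | s). Evaluate φ at each world:
  s0 (successors {s1, s3, s6}): φ is true.
  s1 (successors {s0, s3}): φ is true.
  s2 (successors {s4}): φ is false.
  s3 (successors {s0, s1, s3, s4}): φ is true.
  s4 (successors {s2, s3, s7}): φ is true.
  s5 (successors {s6}): φ is true.
  s6 (successors {s0, s5, s6}): φ is true.
  s7 (successors {s4}): φ is false.
For instance, at s6:
  At s6: <>([]r | s) requires []r | s at some successor in {s0, s5, s6}.
    []r | s holds at s5, so <>([]r | s) is true at s6.
      At s5: []r is true, s is true, so []r | s is true.
Satisfying worlds: {s0, s1, s3, s4, s5, s6}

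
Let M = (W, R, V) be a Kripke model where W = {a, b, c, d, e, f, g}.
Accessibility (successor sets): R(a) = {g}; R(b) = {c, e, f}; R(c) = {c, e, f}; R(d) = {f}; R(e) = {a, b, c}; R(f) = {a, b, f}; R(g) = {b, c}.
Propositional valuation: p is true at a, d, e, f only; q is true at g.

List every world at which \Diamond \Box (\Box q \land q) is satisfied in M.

none

Let φ = \Diamond \Box (\Box q \land q). Evaluate φ at each world:
  a (successors {g}): φ is false.
  b (successors {c, e, f}): φ is false.
  c (successors {c, e, f}): φ is false.
  d (successors {f}): φ is false.
  e (successors {a, b, c}): φ is false.
  f (successors {a, b, f}): φ is false.
  g (successors {b, c}): φ is false.
For instance, at f:
  At f: \Diamond \Box (\Box q \land q) requires \Box (\Box q \land q) at some successor in {a, b, f}.
    At a: \Box (\Box q \land q) is false.
    At b: \Box (\Box q \land q) is false.
    At f: \Box (\Box q \land q) is false.
  So \Diamond \Box (\Box q \land q) is false at f.
Satisfying worlds: none.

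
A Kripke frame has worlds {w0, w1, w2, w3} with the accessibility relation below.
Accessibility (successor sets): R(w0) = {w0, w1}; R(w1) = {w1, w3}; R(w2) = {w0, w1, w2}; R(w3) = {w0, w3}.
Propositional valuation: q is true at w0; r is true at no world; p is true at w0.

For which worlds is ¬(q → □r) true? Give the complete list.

w0

Let φ = ¬(q → □r). Evaluate φ at each world:
  w0 (successors {w0, w1}): φ is true.
  w1 (successors {w1, w3}): φ is false.
  w2 (successors {w0, w1, w2}): φ is false.
  w3 (successors {w0, w3}): φ is false.
For instance, at w3:
  At w3: q → □r is true, so ¬(q → □r) is false.
    At w3: q is false, □r is false, so q → □r is true.
      At w3: □r requires r at every successor {w0, w3}.
        r fails at w0, so □r is false at w3.
Satisfying worlds: {w0}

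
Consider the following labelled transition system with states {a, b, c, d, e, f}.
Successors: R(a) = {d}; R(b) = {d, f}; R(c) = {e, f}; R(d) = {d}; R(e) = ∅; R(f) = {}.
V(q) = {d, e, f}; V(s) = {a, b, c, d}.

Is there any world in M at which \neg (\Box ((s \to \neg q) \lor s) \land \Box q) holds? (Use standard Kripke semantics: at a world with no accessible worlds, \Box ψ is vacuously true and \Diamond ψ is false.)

Let φ = \neg (\Box ((s \to \neg q) \lor s) \land \Box q). Evaluate φ at each world:
  a (successors {d}): φ is false.
  b (successors {d, f}): φ is false.
  c (successors {e, f}): φ is false.
  d (successors {d}): φ is false.
  e (successors ∅): φ is false.
  f (successors ∅): φ is false.
For instance, at b:
  At b: \Box ((s \to \neg q) \lor s) \land \Box q is true, so \neg (\Box ((s \to \neg q) \lor s) \land \Box q) is false.
    At b: \Box ((s \to \neg q) \lor s) is true, \Box q is true, so \Box ((s \to \neg q) \lor s) \land \Box q is true.
      At b: \Box ((s \to \neg q) \lor s) requires (s \to \neg q) \lor s at every successor {d, f}.
        At d: (s \to \neg q) \lor s is true.
        At f: (s \to \neg q) \lor s is true.
      So \Box ((s \to \neg q) \lor s) is true at b.
      At b: \Box q requires q at every successor {d, f}.
        At d: q is true.
        At f: q is true.
      So \Box q is true at b.

No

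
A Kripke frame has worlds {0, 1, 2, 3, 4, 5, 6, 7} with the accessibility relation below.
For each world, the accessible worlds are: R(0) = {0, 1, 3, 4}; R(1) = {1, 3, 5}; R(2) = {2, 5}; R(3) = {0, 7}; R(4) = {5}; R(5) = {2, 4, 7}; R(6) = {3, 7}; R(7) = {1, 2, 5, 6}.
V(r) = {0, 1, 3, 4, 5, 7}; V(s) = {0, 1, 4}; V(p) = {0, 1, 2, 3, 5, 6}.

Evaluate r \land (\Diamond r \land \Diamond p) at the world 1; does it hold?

At 1: r is true, \Diamond r \land \Diamond p is true, so r \land (\Diamond r \land \Diamond p) is true.
  At 1: \Diamond r is true, \Diamond p is true, so \Diamond r \land \Diamond p is true.
    At 1: \Diamond r requires r at some successor in {1, 3, 5}.
      r holds at 1, so \Diamond r is true at 1.
    At 1: \Diamond p requires p at some successor in {1, 3, 5}.
      p holds at 1, so \Diamond p is true at 1.

Yes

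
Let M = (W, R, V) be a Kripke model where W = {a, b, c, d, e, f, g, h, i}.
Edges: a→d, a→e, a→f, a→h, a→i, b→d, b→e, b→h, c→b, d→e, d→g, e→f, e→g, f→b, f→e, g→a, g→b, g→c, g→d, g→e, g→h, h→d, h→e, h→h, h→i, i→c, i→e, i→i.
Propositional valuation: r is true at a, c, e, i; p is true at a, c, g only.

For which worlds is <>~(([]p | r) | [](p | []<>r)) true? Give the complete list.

a, b, c, d, e, f, g, h

Recall that []ψ holds at a world iff ψ holds at every accessible world, and <>ψ holds iff ψ holds at some accessible world.
Let φ = <>~(([]p | r) | [](p | []<>r)). Evaluate φ at each world:
  a (successors {d, e, f, h, i}): φ is true.
  b (successors {d, e, h}): φ is true.
  c (successors {b}): φ is true.
  d (successors {e, g}): φ is true.
  e (successors {f, g}): φ is true.
  f (successors {b, e}): φ is true.
  g (successors {a, b, c, d, e, h}): φ is true.
  h (successors {d, e, h, i}): φ is true.
  i (successors {c, e, i}): φ is false.
For instance, at c:
  At c: <>~(([]p | r) | [](p | []<>r)) requires ~(([]p | r) | [](p | []<>r)) at some successor in {b}.
    ~(([]p | r) | [](p | []<>r)) holds at b, so <>~(([]p | r) | [](p | []<>r)) is true at c.
      At b: ([]p | r) | [](p | []<>r) is false, so ~(([]p | r) | [](p | []<>r)) is true.
Satisfying worlds: {a, b, c, d, e, f, g, h}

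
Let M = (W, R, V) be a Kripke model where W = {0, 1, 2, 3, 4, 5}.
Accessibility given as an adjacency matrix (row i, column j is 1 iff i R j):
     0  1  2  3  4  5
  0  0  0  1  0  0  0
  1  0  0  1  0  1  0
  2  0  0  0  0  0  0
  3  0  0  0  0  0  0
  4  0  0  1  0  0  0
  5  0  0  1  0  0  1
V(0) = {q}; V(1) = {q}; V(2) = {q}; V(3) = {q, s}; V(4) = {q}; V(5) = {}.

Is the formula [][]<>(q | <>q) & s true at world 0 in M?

No

Recall that []ψ holds at a world iff ψ holds at every accessible world, and <>ψ holds iff ψ holds at some accessible world.
At 0: [][]<>(q | <>q) is true, s is false, so [][]<>(q | <>q) & s is false.
  At 0: [][]<>(q | <>q) requires []<>(q | <>q) at every successor {2}.
      At 2: no accessible worlds, so []<>(q | <>q) holds vacuously.
  So [][]<>(q | <>q) is true at 0.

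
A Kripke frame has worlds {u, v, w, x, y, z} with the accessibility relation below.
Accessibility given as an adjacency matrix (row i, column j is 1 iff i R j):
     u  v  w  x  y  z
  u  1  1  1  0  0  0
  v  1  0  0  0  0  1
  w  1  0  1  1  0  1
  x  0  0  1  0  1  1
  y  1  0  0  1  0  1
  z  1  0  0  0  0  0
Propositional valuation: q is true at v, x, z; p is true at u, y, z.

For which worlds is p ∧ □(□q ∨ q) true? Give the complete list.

none

Let φ = p ∧ □(□q ∨ q). Evaluate φ at each world:
  u (successors {u, v, w}): φ is false.
  v (successors {u, z}): φ is false.
  w (successors {u, w, x, z}): φ is false.
  x (successors {w, y, z}): φ is false.
  y (successors {u, x, z}): φ is false.
  z (successors {u}): φ is false.
For instance, at u:
  At u: p is true, □(□q ∨ q) is false, so p ∧ □(□q ∨ q) is false.
    At u: □(□q ∨ q) requires □q ∨ q at every successor {u, v, w}.
      □q ∨ q fails at u, so □(□q ∨ q) is false at u.
Satisfying worlds: none.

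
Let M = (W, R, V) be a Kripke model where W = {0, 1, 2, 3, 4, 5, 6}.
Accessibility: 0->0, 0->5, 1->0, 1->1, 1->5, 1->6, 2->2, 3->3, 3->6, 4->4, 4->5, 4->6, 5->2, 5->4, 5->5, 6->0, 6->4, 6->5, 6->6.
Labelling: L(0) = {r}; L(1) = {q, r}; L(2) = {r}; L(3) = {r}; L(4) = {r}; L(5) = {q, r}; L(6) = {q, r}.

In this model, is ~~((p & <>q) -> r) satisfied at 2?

At 2: ~((p & <>q) -> r) is false, so ~~((p & <>q) -> r) is true.
  At 2: (p & <>q) -> r is true, so ~((p & <>q) -> r) is false.
    At 2: p & <>q is false, r is true, so (p & <>q) -> r is true.
      At 2: p is false, <>q is false, so p & <>q is false.

Yes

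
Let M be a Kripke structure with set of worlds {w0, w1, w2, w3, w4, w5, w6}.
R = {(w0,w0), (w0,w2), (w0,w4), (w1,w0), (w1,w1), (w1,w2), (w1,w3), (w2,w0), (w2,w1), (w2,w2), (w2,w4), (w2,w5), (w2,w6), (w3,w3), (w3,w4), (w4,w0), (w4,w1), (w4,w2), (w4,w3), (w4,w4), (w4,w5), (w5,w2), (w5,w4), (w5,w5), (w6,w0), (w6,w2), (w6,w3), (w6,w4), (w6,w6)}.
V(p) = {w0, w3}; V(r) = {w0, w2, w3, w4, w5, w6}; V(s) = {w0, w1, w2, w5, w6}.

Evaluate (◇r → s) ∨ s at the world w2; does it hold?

Yes

At w2: ◇r → s is true, s is true, so (◇r → s) ∨ s is true.
  At w2: ◇r is true, s is true, so ◇r → s is true.
    At w2: ◇r requires r at some successor in {w0, w1, w2, w4, w5, w6}.
      r holds at w0, so ◇r is true at w2.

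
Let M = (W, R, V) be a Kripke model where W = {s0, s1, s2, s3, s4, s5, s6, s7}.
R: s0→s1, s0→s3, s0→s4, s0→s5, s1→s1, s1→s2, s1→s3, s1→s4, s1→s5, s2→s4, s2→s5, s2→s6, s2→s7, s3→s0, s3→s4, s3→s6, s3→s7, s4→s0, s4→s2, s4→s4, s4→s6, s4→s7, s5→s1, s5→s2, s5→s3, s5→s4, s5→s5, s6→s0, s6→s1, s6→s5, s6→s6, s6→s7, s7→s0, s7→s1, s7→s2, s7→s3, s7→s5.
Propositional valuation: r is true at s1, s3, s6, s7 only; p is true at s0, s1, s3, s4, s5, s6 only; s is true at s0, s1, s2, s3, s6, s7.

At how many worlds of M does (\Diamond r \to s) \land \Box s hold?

Let φ = (\Diamond r \to s) \land \Box s. Evaluate φ at each world:
  s0 (successors {s1, s3, s4, s5}): φ is false.
  s1 (successors {s1, s2, s3, s4, s5}): φ is false.
  s2 (successors {s4, s5, s6, s7}): φ is false.
  s3 (successors {s0, s4, s6, s7}): φ is false.
  s4 (successors {s0, s2, s4, s6, s7}): φ is false.
  s5 (successors {s1, s2, s3, s4, s5}): φ is false.
  s6 (successors {s0, s1, s5, s6, s7}): φ is false.
  s7 (successors {s0, s1, s2, s3, s5}): φ is false.
For instance, at s6:
  At s6: \Diamond r \to s is true, \Box s is false, so (\Diamond r \to s) \land \Box s is false.
    At s6: \Diamond r is true, s is true, so \Diamond r \to s is true.
      At s6: \Diamond r requires r at some successor in {s0, s1, s5, s6, s7}.
        r holds at s1, so \Diamond r is true at s6.
    At s6: \Box s requires s at every successor {s0, s1, s5, s6, s7}.
      s fails at s5, so \Box s is false at s6.
Satisfying worlds: none.

0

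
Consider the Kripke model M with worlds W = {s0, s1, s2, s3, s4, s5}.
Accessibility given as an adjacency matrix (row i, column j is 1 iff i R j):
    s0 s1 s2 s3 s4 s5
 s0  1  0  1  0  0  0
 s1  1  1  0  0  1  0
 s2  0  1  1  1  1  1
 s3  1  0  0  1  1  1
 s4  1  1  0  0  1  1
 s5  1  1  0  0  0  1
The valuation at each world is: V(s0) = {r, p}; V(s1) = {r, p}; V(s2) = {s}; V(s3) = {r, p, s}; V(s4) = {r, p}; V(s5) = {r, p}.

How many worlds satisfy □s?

Let φ = □s. Evaluate φ at each world:
  s0 (successors {s0, s2}): φ is false.
  s1 (successors {s0, s1, s4}): φ is false.
  s2 (successors {s1, s2, s3, s4, s5}): φ is false.
  s3 (successors {s0, s3, s4, s5}): φ is false.
  s4 (successors {s0, s1, s4, s5}): φ is false.
  s5 (successors {s0, s1, s5}): φ is false.
For instance, at s4:
  At s4: □s requires s at every successor {s0, s1, s4, s5}.
    s fails at s0, so □s is false at s4.
Satisfying worlds: none.

0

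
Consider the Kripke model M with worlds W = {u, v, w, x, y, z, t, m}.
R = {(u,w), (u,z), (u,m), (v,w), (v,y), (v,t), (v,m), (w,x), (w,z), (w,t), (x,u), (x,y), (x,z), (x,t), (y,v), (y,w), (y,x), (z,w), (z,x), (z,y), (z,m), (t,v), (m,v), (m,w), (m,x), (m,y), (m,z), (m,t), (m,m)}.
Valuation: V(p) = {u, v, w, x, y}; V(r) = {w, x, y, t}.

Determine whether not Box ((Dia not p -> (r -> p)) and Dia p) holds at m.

No

At m: Box ((Dia not p -> (r -> p)) and Dia p) is true, so not Box ((Dia not p -> (r -> p)) and Dia p) is false.
  At m: Box ((Dia not p -> (r -> p)) and Dia p) requires (Dia not p -> (r -> p)) and Dia p at every successor {v, w, x, y, z, t, m}.
    At v: (Dia not p -> (r -> p)) and Dia p is true.
    At w: (Dia not p -> (r -> p)) and Dia p is true.
    At x: (Dia not p -> (r -> p)) and Dia p is true.
    At y: (Dia not p -> (r -> p)) and Dia p is true.
    At z: (Dia not p -> (r -> p)) and Dia p is true.
    At t: (Dia not p -> (r -> p)) and Dia p is true.
    At m: (Dia not p -> (r -> p)) and Dia p is true.
  So Box ((Dia not p -> (r -> p)) and Dia p) is true at m.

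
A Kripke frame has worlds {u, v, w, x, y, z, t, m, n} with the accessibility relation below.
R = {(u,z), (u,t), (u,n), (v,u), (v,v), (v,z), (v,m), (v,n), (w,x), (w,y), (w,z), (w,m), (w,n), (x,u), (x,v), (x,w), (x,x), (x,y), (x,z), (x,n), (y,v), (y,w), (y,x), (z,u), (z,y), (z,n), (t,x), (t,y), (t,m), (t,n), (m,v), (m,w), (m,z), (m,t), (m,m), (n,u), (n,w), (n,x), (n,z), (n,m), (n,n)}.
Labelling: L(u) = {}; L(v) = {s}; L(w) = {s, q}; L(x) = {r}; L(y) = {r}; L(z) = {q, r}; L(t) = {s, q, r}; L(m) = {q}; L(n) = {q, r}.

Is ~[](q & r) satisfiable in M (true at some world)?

Yes

Let φ = ~[](q & r). Evaluate φ at each world:
  u (successors {z, t, n}): φ is false.
  v (successors {u, v, z, m, n}): φ is true.
  w (successors {x, y, z, m, n}): φ is true.
  x (successors {u, v, w, x, y, z, n}): φ is true.
  y (successors {v, w, x}): φ is true.
  z (successors {u, y, n}): φ is true.
  t (successors {x, y, m, n}): φ is true.
  m (successors {v, w, z, t, m}): φ is true.
  n (successors {u, w, x, z, m, n}): φ is true.
Detail at v (witness):
  At v: [](q & r) is false, so ~[](q & r) is true.
    At v: [](q & r) requires q & r at every successor {u, v, z, m, n}.
      q & r fails at u, so [](q & r) is false at v.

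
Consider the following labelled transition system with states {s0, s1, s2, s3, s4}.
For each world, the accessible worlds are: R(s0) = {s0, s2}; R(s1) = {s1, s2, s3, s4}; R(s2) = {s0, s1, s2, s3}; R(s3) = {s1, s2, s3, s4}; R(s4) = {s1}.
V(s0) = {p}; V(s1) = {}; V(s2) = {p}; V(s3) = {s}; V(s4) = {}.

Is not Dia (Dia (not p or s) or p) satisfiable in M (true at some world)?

No

Let φ = not Dia (Dia (not p or s) or p). Evaluate φ at each world:
  s0 (successors {s0, s2}): φ is false.
  s1 (successors {s1, s2, s3, s4}): φ is false.
  s2 (successors {s0, s1, s2, s3}): φ is false.
  s3 (successors {s1, s2, s3, s4}): φ is false.
  s4 (successors {s1}): φ is false.
For instance, at s4:
  At s4: Dia (Dia (not p or s) or p) is true, so not Dia (Dia (not p or s) or p) is false.
    At s4: Dia (Dia (not p or s) or p) requires Dia (not p or s) or p at some successor in {s1}.
      Dia (not p or s) or p holds at s1, so Dia (Dia (not p or s) or p) is true at s4.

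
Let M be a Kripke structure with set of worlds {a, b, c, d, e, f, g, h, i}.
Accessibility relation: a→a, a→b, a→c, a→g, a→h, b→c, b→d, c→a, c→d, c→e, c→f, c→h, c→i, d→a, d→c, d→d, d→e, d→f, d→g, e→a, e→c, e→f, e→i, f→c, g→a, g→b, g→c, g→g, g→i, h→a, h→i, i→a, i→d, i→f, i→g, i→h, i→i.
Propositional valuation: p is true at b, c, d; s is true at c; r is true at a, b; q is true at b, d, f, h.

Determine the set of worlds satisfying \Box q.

Let φ = \Box q. Evaluate φ at each world:
  a (successors {a, b, c, g, h}): φ is false.
  b (successors {c, d}): φ is false.
  c (successors {a, d, e, f, h, i}): φ is false.
  d (successors {a, c, d, e, f, g}): φ is false.
  e (successors {a, c, f, i}): φ is false.
  f (successors {c}): φ is false.
  g (successors {a, b, c, g, i}): φ is false.
  h (successors {a, i}): φ is false.
  i (successors {a, d, f, g, h, i}): φ is false.
For instance, at h:
  At h: \Box q requires q at every successor {a, i}.
    q fails at a, so \Box q is false at h.
Satisfying worlds: none.

none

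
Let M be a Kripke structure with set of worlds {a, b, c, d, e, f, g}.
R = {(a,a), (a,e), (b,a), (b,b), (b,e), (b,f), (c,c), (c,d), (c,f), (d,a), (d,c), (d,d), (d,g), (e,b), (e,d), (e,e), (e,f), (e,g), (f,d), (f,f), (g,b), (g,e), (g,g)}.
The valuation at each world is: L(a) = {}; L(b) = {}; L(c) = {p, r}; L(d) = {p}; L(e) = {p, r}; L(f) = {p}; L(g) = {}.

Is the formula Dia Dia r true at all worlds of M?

Yes

Recall that Dia ψ holds at a world iff ψ holds at some accessible world.
Let φ = Dia Dia r. Evaluate φ at each world:
  a (successors {a, e}): φ is true.
  b (successors {a, b, e, f}): φ is true.
  c (successors {c, d, f}): φ is true.
  d (successors {a, c, d, g}): φ is true.
  e (successors {b, d, e, f, g}): φ is true.
  f (successors {d, f}): φ is true.
  g (successors {b, e, g}): φ is true.
For instance, at d:
  At d: Dia Dia r requires Dia r at some successor in {a, c, d, g}.
    Dia r holds at a, so Dia Dia r is true at d.
      At a: Dia r requires r at some successor in {a, e}.
        r holds at e, so Dia r is true at a.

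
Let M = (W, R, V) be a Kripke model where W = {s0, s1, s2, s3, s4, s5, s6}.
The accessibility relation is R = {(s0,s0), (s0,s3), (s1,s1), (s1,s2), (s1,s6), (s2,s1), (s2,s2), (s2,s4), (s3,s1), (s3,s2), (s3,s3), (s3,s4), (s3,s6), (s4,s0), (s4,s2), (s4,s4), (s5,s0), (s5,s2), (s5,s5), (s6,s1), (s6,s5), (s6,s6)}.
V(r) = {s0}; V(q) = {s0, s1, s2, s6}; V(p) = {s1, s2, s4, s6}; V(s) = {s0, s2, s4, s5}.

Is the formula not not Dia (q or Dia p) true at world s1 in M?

Recall that Dia ψ holds at a world iff ψ holds at some accessible world.
At s1: not Dia (q or Dia p) is false, so not not Dia (q or Dia p) is true.
  At s1: Dia (q or Dia p) is true, so not Dia (q or Dia p) is false.
    At s1: Dia (q or Dia p) requires q or Dia p at some successor in {s1, s2, s6}.
      q or Dia p holds at s1, so Dia (q or Dia p) is true at s1.

Yes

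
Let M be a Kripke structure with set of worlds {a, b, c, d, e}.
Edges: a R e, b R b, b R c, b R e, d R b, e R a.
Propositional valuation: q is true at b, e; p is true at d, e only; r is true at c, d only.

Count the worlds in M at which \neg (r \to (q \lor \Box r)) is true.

Let φ = \neg (r \to (q \lor \Box r)). Evaluate φ at each world:
  a (successors {e}): φ is false.
  b (successors {b, c, e}): φ is false.
  c (successors ∅): φ is false.
  d (successors {b}): φ is true.
  e (successors {a}): φ is false.
For instance, at e:
  At e: r \to (q \lor \Box r) is true, so \neg (r \to (q \lor \Box r)) is false.
    At e: r is false, q \lor \Box r is true, so r \to (q \lor \Box r) is true.
      At e: q is true, \Box r is false, so q \lor \Box r is true.
Satisfying worlds: {d}

1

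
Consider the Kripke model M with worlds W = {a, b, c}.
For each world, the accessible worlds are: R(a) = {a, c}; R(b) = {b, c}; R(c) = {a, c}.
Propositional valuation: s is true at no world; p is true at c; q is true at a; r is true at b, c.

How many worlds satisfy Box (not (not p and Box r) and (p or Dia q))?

Recall that Box ψ holds at a world iff ψ holds at every accessible world, and Dia ψ holds iff ψ holds at some accessible world.
Let φ = Box (not (not p and Box r) and (p or Dia q)). Evaluate φ at each world:
  a (successors {a, c}): φ is true.
  b (successors {b, c}): φ is false.
  c (successors {a, c}): φ is true.
For instance, at a:
  At a: Box (not (not p and Box r) and (p or Dia q)) requires not (not p and Box r) and (p or Dia q) at every successor {a, c}.
      At a: not (not p and Box r) is true, p or Dia q is true, so not (not p and Box r) and (p or Dia q) is true.
      At c: not (not p and Box r) is true, p or Dia q is true, so not (not p and Box r) and (p or Dia q) is true.
  So Box (not (not p and Box r) and (p or Dia q)) is true at a.
Satisfying worlds: {a, c}

2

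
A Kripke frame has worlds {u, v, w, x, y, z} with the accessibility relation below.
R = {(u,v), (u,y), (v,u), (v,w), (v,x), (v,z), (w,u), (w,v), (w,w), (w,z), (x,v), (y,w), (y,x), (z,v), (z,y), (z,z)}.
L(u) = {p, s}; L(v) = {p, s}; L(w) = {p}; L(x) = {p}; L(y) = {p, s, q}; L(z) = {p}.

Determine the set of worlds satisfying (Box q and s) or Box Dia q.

Let φ = (Box q and s) or Box Dia q. Evaluate φ at each world:
  u (successors {v, y}): φ is false.
  v (successors {u, w, x, z}): φ is false.
  w (successors {u, v, w, z}): φ is false.
  x (successors {v}): φ is false.
  y (successors {w, x}): φ is false.
  z (successors {v, y, z}): φ is false.
For instance, at y:
  At y: Box q and s is false, Box Dia q is false, so (Box q and s) or Box Dia q is false.
    At y: Box q is false, s is true, so Box q and s is false.
      At y: Box q requires q at every successor {w, x}.
        q fails at w, so Box q is false at y.
    At y: Box Dia q requires Dia q at every successor {w, x}.
      Dia q fails at w, so Box Dia q is false at y.
Satisfying worlds: none.

none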